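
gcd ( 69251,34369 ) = 1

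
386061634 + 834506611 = 1220568245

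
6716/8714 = 3358/4357 = 0.77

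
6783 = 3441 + 3342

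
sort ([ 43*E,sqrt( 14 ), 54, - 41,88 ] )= [ - 41, sqrt ( 14 ) , 54,88,43*E ]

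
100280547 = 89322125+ 10958422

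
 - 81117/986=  - 81117/986 = - 82.27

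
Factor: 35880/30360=13/11  =  11^( -1 )* 13^1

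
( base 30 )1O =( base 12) 46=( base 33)1l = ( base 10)54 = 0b110110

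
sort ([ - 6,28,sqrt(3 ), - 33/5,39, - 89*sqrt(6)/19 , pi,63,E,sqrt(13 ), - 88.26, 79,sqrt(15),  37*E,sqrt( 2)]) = [ - 88.26, - 89*sqrt (6)/19, -33/5, -6,sqrt( 2), sqrt( 3), E, pi, sqrt( 13 ),sqrt( 15), 28 , 39,63,79, 37*E] 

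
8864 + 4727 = 13591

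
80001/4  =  80001/4=20000.25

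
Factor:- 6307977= -3^1*13^1*161743^1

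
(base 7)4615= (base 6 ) 11434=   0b11010001110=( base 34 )1FC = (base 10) 1678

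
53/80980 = 53/80980 = 0.00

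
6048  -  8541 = - 2493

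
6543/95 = 68+ 83/95 =68.87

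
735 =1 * 735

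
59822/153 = 390+152/153 =390.99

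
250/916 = 125/458 = 0.27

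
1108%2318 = 1108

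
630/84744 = 35/4708 = 0.01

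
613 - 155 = 458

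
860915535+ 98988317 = 959903852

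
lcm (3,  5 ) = 15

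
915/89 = 915/89=10.28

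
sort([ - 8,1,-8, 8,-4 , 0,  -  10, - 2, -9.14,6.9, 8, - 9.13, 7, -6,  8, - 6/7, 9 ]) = [ - 10 ,-9.14,-9.13, - 8, - 8, - 6, - 4, - 2, - 6/7,0, 1, 6.9, 7,8,8, 8, 9 ] 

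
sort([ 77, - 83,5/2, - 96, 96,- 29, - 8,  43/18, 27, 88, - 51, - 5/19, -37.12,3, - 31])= [- 96,-83, - 51, - 37.12, - 31 ,- 29, - 8, - 5/19,43/18, 5/2,3, 27, 77,88,96] 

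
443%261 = 182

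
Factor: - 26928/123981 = -48/221=- 2^4*3^1*13^( - 1) * 17^(-1)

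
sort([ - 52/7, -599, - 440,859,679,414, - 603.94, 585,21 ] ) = [ - 603.94, - 599, -440,  -  52/7,  21 , 414,585,679, 859 ]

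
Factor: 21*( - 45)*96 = -2^5*3^4*5^1 * 7^1 = -90720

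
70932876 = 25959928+44972948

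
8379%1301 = 573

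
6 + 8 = 14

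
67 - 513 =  - 446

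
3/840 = 1/280=0.00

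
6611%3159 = 293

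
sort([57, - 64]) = [ - 64, 57]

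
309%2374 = 309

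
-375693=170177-545870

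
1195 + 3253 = 4448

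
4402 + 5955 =10357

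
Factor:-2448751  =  -2448751^1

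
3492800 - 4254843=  - 762043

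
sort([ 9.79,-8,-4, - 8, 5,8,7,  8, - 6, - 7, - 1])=[ - 8, - 8, - 7, - 6, - 4, - 1, 5, 7,8, 8,9.79 ] 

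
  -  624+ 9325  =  8701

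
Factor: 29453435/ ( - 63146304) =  - 2^( - 6)*3^( - 4 )*5^1*11^1*13^( - 1)*17^3*109^1*937^( - 1) 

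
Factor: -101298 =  - 2^1*3^1*16883^1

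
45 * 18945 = 852525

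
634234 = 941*674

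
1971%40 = 11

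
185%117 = 68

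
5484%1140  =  924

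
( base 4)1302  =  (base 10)114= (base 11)a4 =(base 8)162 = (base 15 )79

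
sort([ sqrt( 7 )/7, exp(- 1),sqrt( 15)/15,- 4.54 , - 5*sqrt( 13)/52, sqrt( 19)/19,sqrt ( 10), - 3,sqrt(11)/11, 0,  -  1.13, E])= [-4.54,-3, - 1.13, -5*sqrt( 13)/52,0  ,  sqrt( 19)/19, sqrt( 15)/15, sqrt( 11 ) /11, exp( - 1),sqrt( 7) /7, E, sqrt( 10)]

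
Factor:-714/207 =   -  2^1 *3^( - 1 )*7^1*17^1*23^( - 1 ) =- 238/69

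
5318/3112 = 2659/1556 = 1.71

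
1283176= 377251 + 905925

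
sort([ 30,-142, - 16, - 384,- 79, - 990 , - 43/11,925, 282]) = [ - 990, - 384, - 142,  -  79, - 16,-43/11, 30,282, 925 ] 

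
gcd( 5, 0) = 5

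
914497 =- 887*( - 1031)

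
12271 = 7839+4432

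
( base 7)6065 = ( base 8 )4071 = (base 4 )200321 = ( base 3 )2212222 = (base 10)2105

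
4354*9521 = 41454434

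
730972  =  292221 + 438751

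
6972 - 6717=255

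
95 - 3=92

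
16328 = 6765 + 9563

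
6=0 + 6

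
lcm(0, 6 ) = 0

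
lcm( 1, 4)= 4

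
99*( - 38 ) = - 3762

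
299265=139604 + 159661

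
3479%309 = 80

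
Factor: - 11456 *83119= -952211264 = - 2^6 * 43^1*179^1*1933^1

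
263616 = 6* 43936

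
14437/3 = 14437/3 = 4812.33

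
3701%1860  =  1841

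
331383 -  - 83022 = 414405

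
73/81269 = 73/81269 = 0.00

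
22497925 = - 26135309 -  - 48633234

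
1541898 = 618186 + 923712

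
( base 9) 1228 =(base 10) 917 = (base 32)SL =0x395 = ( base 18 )2EH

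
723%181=180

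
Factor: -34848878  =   - 2^1*17^1*53^1 * 83^1*233^1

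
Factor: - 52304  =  -2^4*7^1*467^1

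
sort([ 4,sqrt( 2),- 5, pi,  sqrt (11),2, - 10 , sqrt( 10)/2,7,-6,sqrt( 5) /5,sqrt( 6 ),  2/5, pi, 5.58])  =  [ - 10, - 6, - 5, 2/5,sqrt( 5 )/5,sqrt (2),sqrt( 10 ) /2,2,sqrt( 6),pi,pi,  sqrt( 11),4, 5.58, 7]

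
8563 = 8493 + 70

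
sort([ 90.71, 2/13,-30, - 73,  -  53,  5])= [ - 73, - 53 , - 30, 2/13, 5, 90.71]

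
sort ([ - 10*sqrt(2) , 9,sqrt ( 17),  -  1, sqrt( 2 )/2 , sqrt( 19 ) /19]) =[-10*sqrt(2), - 1, sqrt (19 ) /19, sqrt ( 2 ) /2, sqrt (17), 9]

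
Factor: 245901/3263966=2^( - 1 )*3^1*17^( - 2)*5647^( - 1 )*81967^1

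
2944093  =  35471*83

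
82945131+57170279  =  140115410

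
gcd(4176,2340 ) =36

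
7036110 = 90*78179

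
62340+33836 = 96176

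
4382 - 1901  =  2481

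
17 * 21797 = 370549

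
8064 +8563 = 16627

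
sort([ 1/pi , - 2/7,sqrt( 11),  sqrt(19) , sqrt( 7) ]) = [  -  2/7,1/pi,sqrt(7) , sqrt ( 11),  sqrt(19 )]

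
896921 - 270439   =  626482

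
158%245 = 158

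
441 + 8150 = 8591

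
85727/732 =85727/732 = 117.11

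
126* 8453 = 1065078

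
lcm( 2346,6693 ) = 227562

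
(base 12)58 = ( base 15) 48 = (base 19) 3B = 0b1000100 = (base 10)68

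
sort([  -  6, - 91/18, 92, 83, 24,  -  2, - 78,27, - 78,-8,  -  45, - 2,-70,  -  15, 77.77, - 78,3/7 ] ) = [-78, - 78,  -  78,-70,-45,  -  15, - 8,- 6, -91/18, - 2, - 2 , 3/7, 24, 27 , 77.77, 83, 92]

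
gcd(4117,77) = 1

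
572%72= 68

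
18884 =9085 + 9799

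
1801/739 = 1801/739=2.44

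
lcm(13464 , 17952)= 53856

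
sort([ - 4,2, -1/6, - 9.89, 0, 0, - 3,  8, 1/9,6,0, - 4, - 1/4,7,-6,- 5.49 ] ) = [ - 9.89, - 6, - 5.49,- 4 , - 4,-3 ,-1/4,-1/6,0,0,0,1/9,2, 6,7,8 ] 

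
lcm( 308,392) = 4312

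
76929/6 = 25643/2=12821.50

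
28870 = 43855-14985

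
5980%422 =72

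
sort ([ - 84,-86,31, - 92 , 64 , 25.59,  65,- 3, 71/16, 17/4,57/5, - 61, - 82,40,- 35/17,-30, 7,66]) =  [ - 92, - 86,-84, - 82, - 61, - 30, -3 , - 35/17, 17/4, 71/16, 7,57/5,  25.59,  31,  40,64 , 65, 66 ] 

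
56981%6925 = 1581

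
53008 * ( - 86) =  - 4558688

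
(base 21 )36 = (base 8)105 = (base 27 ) 2F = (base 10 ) 69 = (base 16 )45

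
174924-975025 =-800101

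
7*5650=39550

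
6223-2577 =3646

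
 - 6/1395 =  - 2/465 = - 0.00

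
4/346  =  2/173=0.01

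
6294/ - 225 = -2098/75 = - 27.97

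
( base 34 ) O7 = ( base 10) 823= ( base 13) 4b4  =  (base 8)1467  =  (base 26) 15H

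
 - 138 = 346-484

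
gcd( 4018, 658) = 14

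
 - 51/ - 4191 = 17/1397 = 0.01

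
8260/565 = 14+70/113 = 14.62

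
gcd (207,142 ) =1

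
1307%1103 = 204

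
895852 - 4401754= - 3505902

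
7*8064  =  56448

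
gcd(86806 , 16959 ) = 1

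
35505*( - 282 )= - 10012410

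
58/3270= 29/1635   =  0.02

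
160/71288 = 20/8911 = 0.00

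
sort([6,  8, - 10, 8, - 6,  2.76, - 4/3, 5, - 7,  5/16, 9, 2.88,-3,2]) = [ - 10,  -  7, - 6, - 3,-4/3,  5/16, 2,  2.76, 2.88,5, 6, 8, 8,9]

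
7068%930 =558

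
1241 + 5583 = 6824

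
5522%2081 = 1360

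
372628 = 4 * 93157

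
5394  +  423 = 5817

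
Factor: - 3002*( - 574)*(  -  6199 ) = - 10681794452 = - 2^2*7^1*19^1*  41^1*79^1*6199^1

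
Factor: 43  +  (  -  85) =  - 2^1*3^1*7^1 = - 42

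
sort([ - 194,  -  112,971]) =[ - 194, - 112,971]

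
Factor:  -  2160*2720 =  - 5875200 = -2^9*3^3*5^2*17^1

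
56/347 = 56/347 = 0.16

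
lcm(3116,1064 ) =43624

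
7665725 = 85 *90185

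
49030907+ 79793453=128824360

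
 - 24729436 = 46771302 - 71500738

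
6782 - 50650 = - 43868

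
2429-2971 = - 542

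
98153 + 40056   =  138209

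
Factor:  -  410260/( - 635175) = 82052/127035=2^2*3^( - 3) *5^( - 1)*73^1*281^1*941^ (  -  1) 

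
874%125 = 124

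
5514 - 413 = 5101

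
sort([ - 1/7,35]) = [ - 1/7,35 ] 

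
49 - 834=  - 785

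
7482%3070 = 1342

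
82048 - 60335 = 21713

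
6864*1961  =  13460304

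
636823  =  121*5263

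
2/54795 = 2/54795=0.00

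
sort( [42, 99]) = [ 42,99] 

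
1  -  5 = -4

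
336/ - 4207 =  - 1 + 553/601 = -  0.08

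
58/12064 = 1/208 = 0.00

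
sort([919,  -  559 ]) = [ - 559, 919]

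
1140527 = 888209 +252318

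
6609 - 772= 5837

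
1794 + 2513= 4307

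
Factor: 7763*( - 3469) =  - 7^1 * 1109^1  *3469^1=- 26929847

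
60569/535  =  113 + 114/535 = 113.21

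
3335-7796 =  - 4461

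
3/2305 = 3/2305 = 0.00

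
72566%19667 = 13565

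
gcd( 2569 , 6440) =7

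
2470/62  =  39 + 26/31 = 39.84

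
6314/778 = 8  +  45/389  =  8.12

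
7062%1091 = 516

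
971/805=971/805 = 1.21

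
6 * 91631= 549786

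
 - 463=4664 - 5127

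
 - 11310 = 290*(- 39)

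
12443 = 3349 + 9094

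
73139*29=2121031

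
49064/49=1001+15/49 = 1001.31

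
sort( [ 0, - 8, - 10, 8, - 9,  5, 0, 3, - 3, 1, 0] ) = [ - 10, - 9, - 8,-3,0, 0,0, 1,3, 5,8] 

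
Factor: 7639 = 7639^1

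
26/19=1  +  7/19 =1.37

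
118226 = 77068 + 41158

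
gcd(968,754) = 2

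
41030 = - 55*( - 746)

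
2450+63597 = 66047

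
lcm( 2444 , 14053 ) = 56212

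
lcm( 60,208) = 3120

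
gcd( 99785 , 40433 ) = 1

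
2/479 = 2/479 =0.00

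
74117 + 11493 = 85610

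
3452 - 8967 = -5515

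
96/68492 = 24/17123 = 0.00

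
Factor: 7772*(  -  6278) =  - 48792616=- 2^3 * 29^1 * 43^1 * 67^1 * 73^1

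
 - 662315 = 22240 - 684555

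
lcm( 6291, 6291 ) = 6291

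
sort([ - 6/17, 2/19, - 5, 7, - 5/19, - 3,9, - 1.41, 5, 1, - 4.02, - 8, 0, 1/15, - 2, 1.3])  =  [ - 8, - 5 ,-4.02, - 3, - 2,-1.41, - 6/17, -5/19, 0, 1/15,  2/19,1,1.3, 5, 7, 9] 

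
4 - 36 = -32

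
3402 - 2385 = 1017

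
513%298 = 215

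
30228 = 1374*22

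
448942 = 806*557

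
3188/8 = 398 + 1/2 = 398.50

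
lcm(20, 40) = 40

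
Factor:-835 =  - 5^1*167^1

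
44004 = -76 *( - 579)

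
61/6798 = 61/6798 = 0.01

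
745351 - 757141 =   -  11790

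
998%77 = 74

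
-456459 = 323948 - 780407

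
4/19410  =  2/9705=0.00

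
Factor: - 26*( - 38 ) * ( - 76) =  - 2^4 *13^1*19^2 = - 75088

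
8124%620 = 64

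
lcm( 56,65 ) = 3640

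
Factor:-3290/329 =-10 = - 2^1*5^1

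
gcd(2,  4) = 2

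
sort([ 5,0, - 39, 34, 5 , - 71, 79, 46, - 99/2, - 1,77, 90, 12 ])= [ - 71, - 99/2,-39, - 1, 0,5,5, 12, 34, 46, 77, 79, 90] 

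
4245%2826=1419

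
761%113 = 83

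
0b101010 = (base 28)1e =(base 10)42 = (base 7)60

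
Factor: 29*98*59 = 167678  =  2^1*7^2 * 29^1* 59^1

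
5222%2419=384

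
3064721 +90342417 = 93407138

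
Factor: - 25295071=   - 47^1*521^1 * 1033^1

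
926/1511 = 926/1511 = 0.61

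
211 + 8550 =8761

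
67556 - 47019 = 20537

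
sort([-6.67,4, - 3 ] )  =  [ - 6.67,  -  3, 4 ]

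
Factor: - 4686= -2^1*3^1*11^1  *71^1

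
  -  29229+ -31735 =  - 60964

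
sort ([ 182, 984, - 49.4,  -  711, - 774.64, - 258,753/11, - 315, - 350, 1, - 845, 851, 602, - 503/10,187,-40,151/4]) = [ - 845, - 774.64, - 711,  -  350, - 315,-258, - 503/10,-49.4,- 40,1,151/4, 753/11,182,  187,602,851, 984 ]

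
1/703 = 1/703  =  0.00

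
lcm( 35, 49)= 245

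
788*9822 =7739736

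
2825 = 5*565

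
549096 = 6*91516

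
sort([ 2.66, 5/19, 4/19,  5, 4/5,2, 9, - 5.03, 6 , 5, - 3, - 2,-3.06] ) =[ - 5.03, - 3.06,-3,  -  2, 4/19, 5/19,4/5, 2 , 2.66,5 , 5, 6,9]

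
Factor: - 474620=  - 2^2*5^1*19^1*1249^1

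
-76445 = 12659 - 89104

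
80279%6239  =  5411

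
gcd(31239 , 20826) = 10413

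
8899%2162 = 251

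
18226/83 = 18226/83 = 219.59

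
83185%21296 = 19297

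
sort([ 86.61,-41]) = [ - 41, 86.61] 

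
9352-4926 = 4426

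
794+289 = 1083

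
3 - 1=2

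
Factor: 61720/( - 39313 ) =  - 2^3*5^1 * 1543^1*39313^( - 1 )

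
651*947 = 616497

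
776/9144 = 97/1143 = 0.08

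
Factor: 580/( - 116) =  - 5 = - 5^1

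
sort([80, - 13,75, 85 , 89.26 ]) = [ - 13 , 75, 80 , 85,  89.26]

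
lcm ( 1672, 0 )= 0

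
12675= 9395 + 3280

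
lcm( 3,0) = 0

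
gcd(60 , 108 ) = 12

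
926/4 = 231 + 1/2 = 231.50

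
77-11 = 66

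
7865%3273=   1319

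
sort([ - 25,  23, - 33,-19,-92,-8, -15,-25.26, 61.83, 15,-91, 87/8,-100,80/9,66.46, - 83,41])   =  [ - 100,-92,  -  91,-83,-33, - 25.26,-25, - 19, - 15, - 8, 80/9,87/8,15, 23,41,  61.83,66.46]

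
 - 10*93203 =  - 932030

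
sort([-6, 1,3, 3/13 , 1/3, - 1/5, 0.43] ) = [ - 6, - 1/5 , 3/13,1/3,0.43,1,3]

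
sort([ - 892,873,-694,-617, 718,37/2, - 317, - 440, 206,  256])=[ - 892, - 694 , - 617, - 440, - 317,37/2, 206, 256,718,  873]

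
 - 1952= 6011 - 7963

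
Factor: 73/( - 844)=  - 2^(-2 )*73^1 * 211^(-1)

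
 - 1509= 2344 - 3853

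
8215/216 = 8215/216= 38.03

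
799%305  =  189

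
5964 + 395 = 6359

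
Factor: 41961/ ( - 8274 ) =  - 71/14 = - 2^( - 1 )*7^ ( - 1 )*71^1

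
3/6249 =1/2083 =0.00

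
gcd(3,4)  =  1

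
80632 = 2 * 40316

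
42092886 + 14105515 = 56198401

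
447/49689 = 149/16563 = 0.01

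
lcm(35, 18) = 630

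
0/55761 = 0 = 0.00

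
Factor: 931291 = 127^1*7333^1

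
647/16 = 647/16 = 40.44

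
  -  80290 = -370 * 217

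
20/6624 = 5/1656= 0.00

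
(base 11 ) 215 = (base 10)258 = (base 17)F3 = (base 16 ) 102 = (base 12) 196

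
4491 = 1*4491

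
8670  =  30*289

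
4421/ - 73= - 4421/73 = - 60.56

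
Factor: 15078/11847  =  14/11 = 2^1*7^1*11^ (-1 ) 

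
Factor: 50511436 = 2^2*281^1*44939^1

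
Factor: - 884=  - 2^2*13^1 * 17^1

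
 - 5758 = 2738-8496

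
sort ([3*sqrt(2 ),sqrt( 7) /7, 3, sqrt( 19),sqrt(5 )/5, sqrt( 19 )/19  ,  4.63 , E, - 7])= [ - 7,sqrt( 19 ) /19,sqrt ( 7 )/7,sqrt( 5 ) /5,  E,  3,3*sqrt( 2 ),sqrt (19 ),4.63] 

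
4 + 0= 4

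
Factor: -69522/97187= - 2^1*3^1 * 11587^1 * 97187^( - 1 )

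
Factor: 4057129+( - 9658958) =-71^1*257^1*307^1= - 5601829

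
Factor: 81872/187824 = 3^(-1)*13^(  -  1 )*17^1 =17/39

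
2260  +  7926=10186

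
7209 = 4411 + 2798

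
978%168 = 138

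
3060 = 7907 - 4847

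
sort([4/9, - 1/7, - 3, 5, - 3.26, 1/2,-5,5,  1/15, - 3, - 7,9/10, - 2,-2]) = [ - 7, - 5,-3.26, - 3,-3, - 2, - 2, - 1/7, 1/15,4/9, 1/2, 9/10,5,5]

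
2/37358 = 1/18679=0.00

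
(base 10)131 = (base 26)51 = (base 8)203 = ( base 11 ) 10A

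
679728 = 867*784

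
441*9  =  3969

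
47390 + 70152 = 117542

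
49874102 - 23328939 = 26545163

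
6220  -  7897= -1677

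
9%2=1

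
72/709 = 72/709 = 0.10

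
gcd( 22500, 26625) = 375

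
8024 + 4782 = 12806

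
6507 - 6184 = 323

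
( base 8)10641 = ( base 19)C9A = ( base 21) A4J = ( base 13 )2092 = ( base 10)4513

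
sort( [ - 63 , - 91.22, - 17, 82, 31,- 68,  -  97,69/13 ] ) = [ - 97,-91.22, - 68, - 63, - 17, 69/13, 31,82] 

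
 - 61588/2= -30794 = -30794.00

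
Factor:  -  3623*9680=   -  35070640 = -  2^4*5^1*11^2* 3623^1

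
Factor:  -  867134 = - 2^1*523^1*829^1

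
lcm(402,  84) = 5628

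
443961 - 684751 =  - 240790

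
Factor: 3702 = 2^1*3^1*617^1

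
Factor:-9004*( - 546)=2^3*3^1*7^1*13^1*2251^1 = 4916184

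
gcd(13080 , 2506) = 2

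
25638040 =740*34646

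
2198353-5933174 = -3734821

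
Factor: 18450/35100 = 2^( - 1)*3^ ( - 1 )*13^ ( - 1)*41^1 = 41/78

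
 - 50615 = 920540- 971155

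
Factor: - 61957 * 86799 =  - 3^1*7^1*53^1*167^1*28933^1 = -5377805643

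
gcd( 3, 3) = 3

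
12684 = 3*4228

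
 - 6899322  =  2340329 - 9239651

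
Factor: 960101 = 31^1 * 30971^1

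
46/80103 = 46/80103 = 0.00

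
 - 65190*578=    - 37679820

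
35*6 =210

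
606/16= 303/8 = 37.88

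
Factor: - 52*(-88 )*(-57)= - 260832 = - 2^5*3^1*11^1*13^1 * 19^1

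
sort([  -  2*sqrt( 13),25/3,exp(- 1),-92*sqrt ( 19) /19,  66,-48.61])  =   [ - 48.61, - 92*sqrt ( 19 )/19,  -  2*sqrt( 13),exp ( - 1 ), 25/3,  66]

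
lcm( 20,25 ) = 100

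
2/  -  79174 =-1/39587= -  0.00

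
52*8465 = 440180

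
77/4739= 11/677 = 0.02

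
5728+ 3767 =9495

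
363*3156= 1145628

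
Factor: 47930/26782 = 5^1*7^( - 1) * 1913^(-1) * 4793^1 = 23965/13391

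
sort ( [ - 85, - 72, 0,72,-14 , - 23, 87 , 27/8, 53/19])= [ - 85, - 72, - 23,  -  14, 0 , 53/19, 27/8,  72, 87 ] 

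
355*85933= 30506215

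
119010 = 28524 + 90486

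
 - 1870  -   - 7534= 5664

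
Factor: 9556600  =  2^3*5^2*71^1* 673^1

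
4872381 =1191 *4091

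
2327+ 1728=4055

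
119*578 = 68782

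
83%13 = 5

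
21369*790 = 16881510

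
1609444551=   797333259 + 812111292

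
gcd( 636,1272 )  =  636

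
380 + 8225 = 8605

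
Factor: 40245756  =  2^2*3^1*3353813^1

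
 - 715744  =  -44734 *16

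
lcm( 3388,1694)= 3388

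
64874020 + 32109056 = 96983076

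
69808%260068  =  69808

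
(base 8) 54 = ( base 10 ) 44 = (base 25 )1j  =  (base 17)2A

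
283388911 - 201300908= 82088003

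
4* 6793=27172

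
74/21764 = 37/10882 = 0.00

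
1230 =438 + 792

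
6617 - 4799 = 1818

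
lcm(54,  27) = 54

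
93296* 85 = 7930160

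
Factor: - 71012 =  - 2^2*41^1 * 433^1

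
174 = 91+83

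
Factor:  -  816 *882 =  - 2^5*3^3* 7^2 * 17^1 = - 719712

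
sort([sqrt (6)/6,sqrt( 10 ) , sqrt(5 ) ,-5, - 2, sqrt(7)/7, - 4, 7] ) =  [ - 5, - 4, - 2,sqrt(  7 )/7, sqrt( 6) /6,sqrt(5), sqrt(10 ), 7 ] 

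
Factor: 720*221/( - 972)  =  - 2^2*3^(-3 ) * 5^1*13^1 *17^1 = - 4420/27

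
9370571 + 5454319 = 14824890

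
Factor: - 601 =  - 601^1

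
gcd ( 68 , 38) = 2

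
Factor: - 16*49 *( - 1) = 784 =2^4*7^2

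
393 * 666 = 261738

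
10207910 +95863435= 106071345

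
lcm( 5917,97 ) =5917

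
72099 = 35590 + 36509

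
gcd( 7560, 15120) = 7560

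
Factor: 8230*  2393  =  19694390=2^1 * 5^1*823^1*2393^1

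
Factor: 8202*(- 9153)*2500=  - 2^3*3^5*5^4*113^1 * 1367^1 = - 187682265000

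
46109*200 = 9221800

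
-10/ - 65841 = 10/65841 = 0.00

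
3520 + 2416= 5936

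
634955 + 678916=1313871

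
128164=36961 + 91203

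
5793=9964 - 4171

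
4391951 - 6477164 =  - 2085213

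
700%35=0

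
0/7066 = 0 = 0.00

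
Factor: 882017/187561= 11^ ( - 1)*17^( - 2)*59^( - 1)*882017^1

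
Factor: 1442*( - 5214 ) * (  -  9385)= 70561948380 = 2^2*3^1*5^1 *7^1*11^1*79^1  *  103^1 * 1877^1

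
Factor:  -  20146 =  - 2^1*7^1 * 1439^1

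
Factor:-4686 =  - 2^1*3^1*11^1* 71^1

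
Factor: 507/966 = 169/322 = 2^ ( - 1)*7^( - 1 )*13^2*23^( - 1 )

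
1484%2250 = 1484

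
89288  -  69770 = 19518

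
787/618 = 1 + 169/618 = 1.27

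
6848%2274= 26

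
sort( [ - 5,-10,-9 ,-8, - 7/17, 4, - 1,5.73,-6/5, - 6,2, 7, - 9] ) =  [ - 10, - 9,-9, - 8, - 6, - 5,-6/5,-1,-7/17,2,4, 5.73 , 7 ]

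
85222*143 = 12186746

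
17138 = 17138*1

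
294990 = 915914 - 620924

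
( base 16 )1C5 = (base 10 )453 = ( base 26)HB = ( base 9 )553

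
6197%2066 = 2065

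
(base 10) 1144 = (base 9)1511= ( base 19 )334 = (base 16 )478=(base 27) 1fa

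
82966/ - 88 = - 943 +9/44 = - 942.80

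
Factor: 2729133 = 3^5*11^1*1021^1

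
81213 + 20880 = 102093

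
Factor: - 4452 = -2^2 * 3^1*7^1*53^1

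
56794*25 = 1419850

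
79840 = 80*998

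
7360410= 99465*74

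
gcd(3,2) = 1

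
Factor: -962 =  - 2^1*13^1*37^1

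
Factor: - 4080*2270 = -2^5*3^1 * 5^2*17^1 *227^1 = - 9261600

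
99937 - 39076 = 60861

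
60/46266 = 10/7711 = 0.00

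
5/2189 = 5/2189 = 0.00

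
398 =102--296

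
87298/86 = 43649/43 = 1015.09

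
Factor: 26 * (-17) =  - 2^1 * 13^1*17^1 = - 442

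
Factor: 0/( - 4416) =0= 0^1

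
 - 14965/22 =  - 681+17/22= - 680.23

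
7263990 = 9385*774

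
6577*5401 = 35522377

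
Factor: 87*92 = 2^2*3^1*23^1*29^1= 8004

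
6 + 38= 44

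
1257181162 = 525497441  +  731683721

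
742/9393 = 742/9393 = 0.08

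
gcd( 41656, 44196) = 508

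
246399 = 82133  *3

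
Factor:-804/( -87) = 2^2*29^( - 1 )*67^1 = 268/29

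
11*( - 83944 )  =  -923384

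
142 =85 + 57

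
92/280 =23/70=0.33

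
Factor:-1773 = -3^2*197^1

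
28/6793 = 28/6793 =0.00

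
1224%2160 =1224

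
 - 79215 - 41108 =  - 120323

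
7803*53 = 413559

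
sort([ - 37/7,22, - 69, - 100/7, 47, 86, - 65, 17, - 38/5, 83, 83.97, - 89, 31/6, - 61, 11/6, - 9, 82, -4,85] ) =[ - 89, - 69, - 65, - 61, - 100/7, - 9, - 38/5, - 37/7, - 4, 11/6,  31/6, 17, 22,  47,82, 83,83.97, 85, 86 ] 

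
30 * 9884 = 296520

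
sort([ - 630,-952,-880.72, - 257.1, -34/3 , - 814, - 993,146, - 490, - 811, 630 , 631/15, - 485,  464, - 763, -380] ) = [ - 993,-952, - 880.72, - 814, - 811, - 763,-630, - 490, - 485, - 380,- 257.1,-34/3,631/15,146,464,630 ] 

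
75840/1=75840 = 75840.00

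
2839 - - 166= 3005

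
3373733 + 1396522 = 4770255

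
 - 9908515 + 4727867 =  - 5180648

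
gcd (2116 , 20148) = 92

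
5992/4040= 749/505 = 1.48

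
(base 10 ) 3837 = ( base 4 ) 323331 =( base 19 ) abi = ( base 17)d4c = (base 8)7375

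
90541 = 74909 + 15632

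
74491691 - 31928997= 42562694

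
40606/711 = 514/9 = 57.11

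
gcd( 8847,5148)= 9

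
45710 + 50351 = 96061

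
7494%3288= 918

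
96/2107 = 96/2107= 0.05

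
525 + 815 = 1340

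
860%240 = 140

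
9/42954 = 3/14318 = 0.00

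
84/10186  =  42/5093 = 0.01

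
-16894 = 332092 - 348986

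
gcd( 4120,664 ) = 8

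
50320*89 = 4478480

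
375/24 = 15 + 5/8=15.62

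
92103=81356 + 10747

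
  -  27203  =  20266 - 47469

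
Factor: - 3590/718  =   - 5 = - 5^1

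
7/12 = 7/12= 0.58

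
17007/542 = 17007/542 = 31.38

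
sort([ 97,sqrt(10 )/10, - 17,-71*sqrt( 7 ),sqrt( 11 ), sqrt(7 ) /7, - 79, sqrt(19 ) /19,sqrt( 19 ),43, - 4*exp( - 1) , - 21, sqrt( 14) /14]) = [ - 71  *  sqrt(7), - 79, - 21, - 17, - 4 * exp( - 1 ),sqrt ( 19)/19,sqrt(14)/14, sqrt (10)/10,sqrt(7)/7 , sqrt(11), sqrt(19 ), 43, 97 ] 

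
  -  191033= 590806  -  781839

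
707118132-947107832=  - 239989700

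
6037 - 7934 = - 1897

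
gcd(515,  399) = 1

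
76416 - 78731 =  -2315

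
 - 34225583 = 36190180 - 70415763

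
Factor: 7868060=2^2*5^1*393403^1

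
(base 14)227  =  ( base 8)653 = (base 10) 427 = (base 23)id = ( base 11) 359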